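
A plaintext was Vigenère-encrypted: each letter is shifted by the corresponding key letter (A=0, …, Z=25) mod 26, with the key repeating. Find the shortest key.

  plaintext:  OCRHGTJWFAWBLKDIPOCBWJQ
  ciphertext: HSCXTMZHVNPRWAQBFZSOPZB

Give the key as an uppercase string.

  i= 0: H-O = 19 → T
  i= 1: S-C = 16 → Q
  i= 2: C-R = 11 → L
  i= 3: X-H = 16 → Q
  i= 4: T-G = 13 → N
  i= 5: M-T = 19 → T
  i= 6: Z-J = 16 → Q
  i= 7: H-W = 11 → L
  i= 8: V-F = 16 → Q
  i= 9: N-A = 13 → N
  i=10: P-W = 19 → T
  i=11: R-B = 16 → Q
  i=12: W-L = 11 → L
  i=13: A-K = 16 → Q
  i=14: Q-D = 13 → N
  i=15: B-I = 19 → T
  i=16: F-P = 16 → Q
  i=17: Z-O = 11 → L
  i=18: S-C = 16 → Q
  i=19: O-B = 13 → N
  i=20: P-W = 19 → T
  i=21: Z-J = 16 → Q
  i=22: B-Q = 11 → L
  shifts repeat with period 5: TQLQN

TQLQN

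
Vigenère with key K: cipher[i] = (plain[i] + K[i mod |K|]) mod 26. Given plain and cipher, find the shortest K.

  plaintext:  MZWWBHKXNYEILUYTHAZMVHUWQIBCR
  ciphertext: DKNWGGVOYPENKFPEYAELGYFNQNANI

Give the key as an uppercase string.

RLRAFZL

  i= 0: D-M = 17 → R
  i= 1: K-Z = 11 → L
  i= 2: N-W = 17 → R
  i= 3: W-W =  0 → A
  i= 4: G-B =  5 → F
  i= 5: G-H = 25 → Z
  i= 6: V-K = 11 → L
  i= 7: O-X = 17 → R
  i= 8: Y-N = 11 → L
  i= 9: P-Y = 17 → R
  i=10: E-E =  0 → A
  i=11: N-I =  5 → F
  i=12: K-L = 25 → Z
  i=13: F-U = 11 → L
  i=14: P-Y = 17 → R
  i=15: E-T = 11 → L
  i=16: Y-H = 17 → R
  i=17: A-A =  0 → A
  i=18: E-Z =  5 → F
  i=19: L-M = 25 → Z
  i=20: G-V = 11 → L
  i=21: Y-H = 17 → R
  i=22: F-U = 11 → L
  i=23: N-W = 17 → R
  i=24: Q-Q =  0 → A
  i=25: N-I =  5 → F
  i=26: A-B = 25 → Z
  i=27: N-C = 11 → L
  i=28: I-R = 17 → R
  shifts repeat with period 7: RLRAFZL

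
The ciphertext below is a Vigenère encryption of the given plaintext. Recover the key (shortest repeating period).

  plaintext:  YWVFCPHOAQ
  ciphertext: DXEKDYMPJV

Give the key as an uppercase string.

FBJ

  i= 0: D-Y =  5 → F
  i= 1: X-W =  1 → B
  i= 2: E-V =  9 → J
  i= 3: K-F =  5 → F
  i= 4: D-C =  1 → B
  i= 5: Y-P =  9 → J
  i= 6: M-H =  5 → F
  i= 7: P-O =  1 → B
  i= 8: J-A =  9 → J
  i= 9: V-Q =  5 → F
  shifts repeat with period 3: FBJ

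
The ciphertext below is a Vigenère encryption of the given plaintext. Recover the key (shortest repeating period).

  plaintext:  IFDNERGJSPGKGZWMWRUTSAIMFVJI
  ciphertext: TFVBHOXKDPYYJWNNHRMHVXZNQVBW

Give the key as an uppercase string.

LASODXRB

  i= 0: T-I = 11 → L
  i= 1: F-F =  0 → A
  i= 2: V-D = 18 → S
  i= 3: B-N = 14 → O
  i= 4: H-E =  3 → D
  i= 5: O-R = 23 → X
  i= 6: X-G = 17 → R
  i= 7: K-J =  1 → B
  i= 8: D-S = 11 → L
  i= 9: P-P =  0 → A
  i=10: Y-G = 18 → S
  i=11: Y-K = 14 → O
  i=12: J-G =  3 → D
  i=13: W-Z = 23 → X
  i=14: N-W = 17 → R
  i=15: N-M =  1 → B
  i=16: H-W = 11 → L
  i=17: R-R =  0 → A
  i=18: M-U = 18 → S
  i=19: H-T = 14 → O
  i=20: V-S =  3 → D
  i=21: X-A = 23 → X
  i=22: Z-I = 17 → R
  i=23: N-M =  1 → B
  i=24: Q-F = 11 → L
  i=25: V-V =  0 → A
  i=26: B-J = 18 → S
  i=27: W-I = 14 → O
  shifts repeat with period 8: LASODXRB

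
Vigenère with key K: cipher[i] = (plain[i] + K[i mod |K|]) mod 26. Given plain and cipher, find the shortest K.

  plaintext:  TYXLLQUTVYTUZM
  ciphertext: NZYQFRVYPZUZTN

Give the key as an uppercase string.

  i= 0: N-T = 20 → U
  i= 1: Z-Y =  1 → B
  i= 2: Y-X =  1 → B
  i= 3: Q-L =  5 → F
  i= 4: F-L = 20 → U
  i= 5: R-Q =  1 → B
  i= 6: V-U =  1 → B
  i= 7: Y-T =  5 → F
  i= 8: P-V = 20 → U
  i= 9: Z-Y =  1 → B
  i=10: U-T =  1 → B
  i=11: Z-U =  5 → F
  i=12: T-Z = 20 → U
  i=13: N-M =  1 → B
  shifts repeat with period 4: UBBF

UBBF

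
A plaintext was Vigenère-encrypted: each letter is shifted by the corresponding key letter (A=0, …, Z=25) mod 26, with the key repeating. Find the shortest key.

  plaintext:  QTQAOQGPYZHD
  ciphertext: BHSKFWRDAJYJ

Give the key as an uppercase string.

  i= 0: B-Q = 11 → L
  i= 1: H-T = 14 → O
  i= 2: S-Q =  2 → C
  i= 3: K-A = 10 → K
  i= 4: F-O = 17 → R
  i= 5: W-Q =  6 → G
  i= 6: R-G = 11 → L
  i= 7: D-P = 14 → O
  i= 8: A-Y =  2 → C
  i= 9: J-Z = 10 → K
  i=10: Y-H = 17 → R
  i=11: J-D =  6 → G
  shifts repeat with period 6: LOCKRG

LOCKRG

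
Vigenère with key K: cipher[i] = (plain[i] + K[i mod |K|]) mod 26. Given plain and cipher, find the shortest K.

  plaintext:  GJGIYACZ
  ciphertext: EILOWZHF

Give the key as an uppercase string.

YZFG

  i= 0: E-G = 24 → Y
  i= 1: I-J = 25 → Z
  i= 2: L-G =  5 → F
  i= 3: O-I =  6 → G
  i= 4: W-Y = 24 → Y
  i= 5: Z-A = 25 → Z
  i= 6: H-C =  5 → F
  i= 7: F-Z =  6 → G
  shifts repeat with period 4: YZFG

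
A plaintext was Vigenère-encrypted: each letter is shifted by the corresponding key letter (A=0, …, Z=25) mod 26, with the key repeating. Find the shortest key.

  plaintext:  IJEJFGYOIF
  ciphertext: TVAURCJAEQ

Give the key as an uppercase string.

LMW

  i= 0: T-I = 11 → L
  i= 1: V-J = 12 → M
  i= 2: A-E = 22 → W
  i= 3: U-J = 11 → L
  i= 4: R-F = 12 → M
  i= 5: C-G = 22 → W
  i= 6: J-Y = 11 → L
  i= 7: A-O = 12 → M
  i= 8: E-I = 22 → W
  i= 9: Q-F = 11 → L
  shifts repeat with period 3: LMW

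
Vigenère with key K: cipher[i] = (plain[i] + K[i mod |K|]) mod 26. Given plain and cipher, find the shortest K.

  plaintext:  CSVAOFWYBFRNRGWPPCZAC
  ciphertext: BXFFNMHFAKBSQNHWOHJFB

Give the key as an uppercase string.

ZFKFZHLH

  i= 0: B-C = 25 → Z
  i= 1: X-S =  5 → F
  i= 2: F-V = 10 → K
  i= 3: F-A =  5 → F
  i= 4: N-O = 25 → Z
  i= 5: M-F =  7 → H
  i= 6: H-W = 11 → L
  i= 7: F-Y =  7 → H
  i= 8: A-B = 25 → Z
  i= 9: K-F =  5 → F
  i=10: B-R = 10 → K
  i=11: S-N =  5 → F
  i=12: Q-R = 25 → Z
  i=13: N-G =  7 → H
  i=14: H-W = 11 → L
  i=15: W-P =  7 → H
  i=16: O-P = 25 → Z
  i=17: H-C =  5 → F
  i=18: J-Z = 10 → K
  i=19: F-A =  5 → F
  i=20: B-C = 25 → Z
  shifts repeat with period 8: ZFKFZHLH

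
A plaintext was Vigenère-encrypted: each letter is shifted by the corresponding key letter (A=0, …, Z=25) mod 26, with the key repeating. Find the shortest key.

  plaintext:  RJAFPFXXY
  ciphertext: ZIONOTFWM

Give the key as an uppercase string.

  i= 0: Z-R =  8 → I
  i= 1: I-J = 25 → Z
  i= 2: O-A = 14 → O
  i= 3: N-F =  8 → I
  i= 4: O-P = 25 → Z
  i= 5: T-F = 14 → O
  i= 6: F-X =  8 → I
  i= 7: W-X = 25 → Z
  i= 8: M-Y = 14 → O
  shifts repeat with period 3: IZO

IZO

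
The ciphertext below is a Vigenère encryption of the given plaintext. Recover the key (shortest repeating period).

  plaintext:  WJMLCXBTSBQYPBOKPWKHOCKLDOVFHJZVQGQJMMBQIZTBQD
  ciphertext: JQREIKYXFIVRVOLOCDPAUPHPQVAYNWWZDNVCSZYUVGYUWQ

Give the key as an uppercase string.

  i= 0: J-W = 13 → N
  i= 1: Q-J =  7 → H
  i= 2: R-M =  5 → F
  i= 3: E-L = 19 → T
  i= 4: I-C =  6 → G
  i= 5: K-X = 13 → N
  i= 6: Y-B = 23 → X
  i= 7: X-T =  4 → E
  i= 8: F-S = 13 → N
  i= 9: I-B =  7 → H
  i=10: V-Q =  5 → F
  i=11: R-Y = 19 → T
  i=12: V-P =  6 → G
  i=13: O-B = 13 → N
  i=14: L-O = 23 → X
  i=15: O-K =  4 → E
  i=16: C-P = 13 → N
  i=17: D-W =  7 → H
  i=18: P-K =  5 → F
  i=19: A-H = 19 → T
  i=20: U-O =  6 → G
  i=21: P-C = 13 → N
  i=22: H-K = 23 → X
  i=23: P-L =  4 → E
  i=24: Q-D = 13 → N
  i=25: V-O =  7 → H
  i=26: A-V =  5 → F
  i=27: Y-F = 19 → T
  i=28: N-H =  6 → G
  i=29: W-J = 13 → N
  i=30: W-Z = 23 → X
  i=31: Z-V =  4 → E
  i=32: D-Q = 13 → N
  i=33: N-G =  7 → H
  i=34: V-Q =  5 → F
  i=35: C-J = 19 → T
  i=36: S-M =  6 → G
  i=37: Z-M = 13 → N
  i=38: Y-B = 23 → X
  i=39: U-Q =  4 → E
  i=40: V-I = 13 → N
  i=41: G-Z =  7 → H
  i=42: Y-T =  5 → F
  i=43: U-B = 19 → T
  i=44: W-Q =  6 → G
  i=45: Q-D = 13 → N
  shifts repeat with period 8: NHFTGNXE

NHFTGNXE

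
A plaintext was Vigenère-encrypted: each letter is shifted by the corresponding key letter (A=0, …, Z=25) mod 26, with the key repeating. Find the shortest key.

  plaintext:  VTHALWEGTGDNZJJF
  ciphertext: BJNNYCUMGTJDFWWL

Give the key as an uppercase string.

  i= 0: B-V =  6 → G
  i= 1: J-T = 16 → Q
  i= 2: N-H =  6 → G
  i= 3: N-A = 13 → N
  i= 4: Y-L = 13 → N
  i= 5: C-W =  6 → G
  i= 6: U-E = 16 → Q
  i= 7: M-G =  6 → G
  i= 8: G-T = 13 → N
  i= 9: T-G = 13 → N
  i=10: J-D =  6 → G
  i=11: D-N = 16 → Q
  i=12: F-Z =  6 → G
  i=13: W-J = 13 → N
  i=14: W-J = 13 → N
  i=15: L-F =  6 → G
  shifts repeat with period 5: GQGNN

GQGNN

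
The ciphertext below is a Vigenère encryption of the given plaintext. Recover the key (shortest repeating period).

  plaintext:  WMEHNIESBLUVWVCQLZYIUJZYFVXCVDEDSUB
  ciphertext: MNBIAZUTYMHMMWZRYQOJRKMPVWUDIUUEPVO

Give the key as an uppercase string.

QBXBNR

  i= 0: M-W = 16 → Q
  i= 1: N-M =  1 → B
  i= 2: B-E = 23 → X
  i= 3: I-H =  1 → B
  i= 4: A-N = 13 → N
  i= 5: Z-I = 17 → R
  i= 6: U-E = 16 → Q
  i= 7: T-S =  1 → B
  i= 8: Y-B = 23 → X
  i= 9: M-L =  1 → B
  i=10: H-U = 13 → N
  i=11: M-V = 17 → R
  i=12: M-W = 16 → Q
  i=13: W-V =  1 → B
  i=14: Z-C = 23 → X
  i=15: R-Q =  1 → B
  i=16: Y-L = 13 → N
  i=17: Q-Z = 17 → R
  i=18: O-Y = 16 → Q
  i=19: J-I =  1 → B
  i=20: R-U = 23 → X
  i=21: K-J =  1 → B
  i=22: M-Z = 13 → N
  i=23: P-Y = 17 → R
  i=24: V-F = 16 → Q
  i=25: W-V =  1 → B
  i=26: U-X = 23 → X
  i=27: D-C =  1 → B
  i=28: I-V = 13 → N
  i=29: U-D = 17 → R
  i=30: U-E = 16 → Q
  i=31: E-D =  1 → B
  i=32: P-S = 23 → X
  i=33: V-U =  1 → B
  i=34: O-B = 13 → N
  shifts repeat with period 6: QBXBNR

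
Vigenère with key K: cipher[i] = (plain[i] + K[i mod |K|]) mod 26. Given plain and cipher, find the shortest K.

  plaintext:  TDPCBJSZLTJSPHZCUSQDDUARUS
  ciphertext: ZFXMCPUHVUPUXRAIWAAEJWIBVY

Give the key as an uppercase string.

GCIKB

  i= 0: Z-T =  6 → G
  i= 1: F-D =  2 → C
  i= 2: X-P =  8 → I
  i= 3: M-C = 10 → K
  i= 4: C-B =  1 → B
  i= 5: P-J =  6 → G
  i= 6: U-S =  2 → C
  i= 7: H-Z =  8 → I
  i= 8: V-L = 10 → K
  i= 9: U-T =  1 → B
  i=10: P-J =  6 → G
  i=11: U-S =  2 → C
  i=12: X-P =  8 → I
  i=13: R-H = 10 → K
  i=14: A-Z =  1 → B
  i=15: I-C =  6 → G
  i=16: W-U =  2 → C
  i=17: A-S =  8 → I
  i=18: A-Q = 10 → K
  i=19: E-D =  1 → B
  i=20: J-D =  6 → G
  i=21: W-U =  2 → C
  i=22: I-A =  8 → I
  i=23: B-R = 10 → K
  i=24: V-U =  1 → B
  i=25: Y-S =  6 → G
  shifts repeat with period 5: GCIKB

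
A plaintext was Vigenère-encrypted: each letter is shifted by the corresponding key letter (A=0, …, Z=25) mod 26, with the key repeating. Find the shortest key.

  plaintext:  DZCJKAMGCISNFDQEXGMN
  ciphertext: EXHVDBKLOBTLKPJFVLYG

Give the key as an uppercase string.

  i= 0: E-D =  1 → B
  i= 1: X-Z = 24 → Y
  i= 2: H-C =  5 → F
  i= 3: V-J = 12 → M
  i= 4: D-K = 19 → T
  i= 5: B-A =  1 → B
  i= 6: K-M = 24 → Y
  i= 7: L-G =  5 → F
  i= 8: O-C = 12 → M
  i= 9: B-I = 19 → T
  i=10: T-S =  1 → B
  i=11: L-N = 24 → Y
  i=12: K-F =  5 → F
  i=13: P-D = 12 → M
  i=14: J-Q = 19 → T
  i=15: F-E =  1 → B
  i=16: V-X = 24 → Y
  i=17: L-G =  5 → F
  i=18: Y-M = 12 → M
  i=19: G-N = 19 → T
  shifts repeat with period 5: BYFMT

BYFMT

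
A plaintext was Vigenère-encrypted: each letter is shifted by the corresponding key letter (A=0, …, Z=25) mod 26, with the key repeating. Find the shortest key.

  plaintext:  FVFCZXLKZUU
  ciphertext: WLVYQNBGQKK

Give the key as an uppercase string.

RQQW

  i= 0: W-F = 17 → R
  i= 1: L-V = 16 → Q
  i= 2: V-F = 16 → Q
  i= 3: Y-C = 22 → W
  i= 4: Q-Z = 17 → R
  i= 5: N-X = 16 → Q
  i= 6: B-L = 16 → Q
  i= 7: G-K = 22 → W
  i= 8: Q-Z = 17 → R
  i= 9: K-U = 16 → Q
  i=10: K-U = 16 → Q
  shifts repeat with period 4: RQQW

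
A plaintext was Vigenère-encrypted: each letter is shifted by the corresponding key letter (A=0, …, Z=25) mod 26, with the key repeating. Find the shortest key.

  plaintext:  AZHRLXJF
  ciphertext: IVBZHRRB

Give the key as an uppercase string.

IWU

  i= 0: I-A =  8 → I
  i= 1: V-Z = 22 → W
  i= 2: B-H = 20 → U
  i= 3: Z-R =  8 → I
  i= 4: H-L = 22 → W
  i= 5: R-X = 20 → U
  i= 6: R-J =  8 → I
  i= 7: B-F = 22 → W
  shifts repeat with period 3: IWU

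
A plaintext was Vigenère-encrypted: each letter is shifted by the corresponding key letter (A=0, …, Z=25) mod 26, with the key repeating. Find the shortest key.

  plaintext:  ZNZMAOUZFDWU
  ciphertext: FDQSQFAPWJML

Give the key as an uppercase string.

GQR

  i= 0: F-Z =  6 → G
  i= 1: D-N = 16 → Q
  i= 2: Q-Z = 17 → R
  i= 3: S-M =  6 → G
  i= 4: Q-A = 16 → Q
  i= 5: F-O = 17 → R
  i= 6: A-U =  6 → G
  i= 7: P-Z = 16 → Q
  i= 8: W-F = 17 → R
  i= 9: J-D =  6 → G
  i=10: M-W = 16 → Q
  i=11: L-U = 17 → R
  shifts repeat with period 3: GQR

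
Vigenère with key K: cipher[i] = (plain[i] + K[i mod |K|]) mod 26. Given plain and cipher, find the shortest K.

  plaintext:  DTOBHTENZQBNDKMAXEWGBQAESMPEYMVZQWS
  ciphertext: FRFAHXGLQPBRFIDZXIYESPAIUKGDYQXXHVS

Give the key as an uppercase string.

CYRZAE

  i= 0: F-D =  2 → C
  i= 1: R-T = 24 → Y
  i= 2: F-O = 17 → R
  i= 3: A-B = 25 → Z
  i= 4: H-H =  0 → A
  i= 5: X-T =  4 → E
  i= 6: G-E =  2 → C
  i= 7: L-N = 24 → Y
  i= 8: Q-Z = 17 → R
  i= 9: P-Q = 25 → Z
  i=10: B-B =  0 → A
  i=11: R-N =  4 → E
  i=12: F-D =  2 → C
  i=13: I-K = 24 → Y
  i=14: D-M = 17 → R
  i=15: Z-A = 25 → Z
  i=16: X-X =  0 → A
  i=17: I-E =  4 → E
  i=18: Y-W =  2 → C
  i=19: E-G = 24 → Y
  i=20: S-B = 17 → R
  i=21: P-Q = 25 → Z
  i=22: A-A =  0 → A
  i=23: I-E =  4 → E
  i=24: U-S =  2 → C
  i=25: K-M = 24 → Y
  i=26: G-P = 17 → R
  i=27: D-E = 25 → Z
  i=28: Y-Y =  0 → A
  i=29: Q-M =  4 → E
  i=30: X-V =  2 → C
  i=31: X-Z = 24 → Y
  i=32: H-Q = 17 → R
  i=33: V-W = 25 → Z
  i=34: S-S =  0 → A
  shifts repeat with period 6: CYRZAE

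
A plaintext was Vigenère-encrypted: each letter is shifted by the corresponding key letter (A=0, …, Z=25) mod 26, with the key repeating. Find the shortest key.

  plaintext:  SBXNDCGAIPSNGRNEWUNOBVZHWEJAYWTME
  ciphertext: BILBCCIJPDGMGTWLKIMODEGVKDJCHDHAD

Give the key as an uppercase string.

  i= 0: B-S =  9 → J
  i= 1: I-B =  7 → H
  i= 2: L-X = 14 → O
  i= 3: B-N = 14 → O
  i= 4: C-D = 25 → Z
  i= 5: C-C =  0 → A
  i= 6: I-G =  2 → C
  i= 7: J-A =  9 → J
  i= 8: P-I =  7 → H
  i= 9: D-P = 14 → O
  i=10: G-S = 14 → O
  i=11: M-N = 25 → Z
  i=12: G-G =  0 → A
  i=13: T-R =  2 → C
  i=14: W-N =  9 → J
  i=15: L-E =  7 → H
  i=16: K-W = 14 → O
  i=17: I-U = 14 → O
  i=18: M-N = 25 → Z
  i=19: O-O =  0 → A
  i=20: D-B =  2 → C
  i=21: E-V =  9 → J
  i=22: G-Z =  7 → H
  i=23: V-H = 14 → O
  i=24: K-W = 14 → O
  i=25: D-E = 25 → Z
  i=26: J-J =  0 → A
  i=27: C-A =  2 → C
  i=28: H-Y =  9 → J
  i=29: D-W =  7 → H
  i=30: H-T = 14 → O
  i=31: A-M = 14 → O
  i=32: D-E = 25 → Z
  shifts repeat with period 7: JHOOZAC

JHOOZAC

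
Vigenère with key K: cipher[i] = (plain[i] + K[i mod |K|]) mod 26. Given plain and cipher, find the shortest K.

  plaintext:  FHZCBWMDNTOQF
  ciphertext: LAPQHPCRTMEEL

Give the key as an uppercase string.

  i= 0: L-F =  6 → G
  i= 1: A-H = 19 → T
  i= 2: P-Z = 16 → Q
  i= 3: Q-C = 14 → O
  i= 4: H-B =  6 → G
  i= 5: P-W = 19 → T
  i= 6: C-M = 16 → Q
  i= 7: R-D = 14 → O
  i= 8: T-N =  6 → G
  i= 9: M-T = 19 → T
  i=10: E-O = 16 → Q
  i=11: E-Q = 14 → O
  i=12: L-F =  6 → G
  shifts repeat with period 4: GTQO

GTQO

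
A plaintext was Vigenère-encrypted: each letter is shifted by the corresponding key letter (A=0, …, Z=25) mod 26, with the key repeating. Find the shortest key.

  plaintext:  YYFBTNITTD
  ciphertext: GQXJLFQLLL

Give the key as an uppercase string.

ISS

  i= 0: G-Y =  8 → I
  i= 1: Q-Y = 18 → S
  i= 2: X-F = 18 → S
  i= 3: J-B =  8 → I
  i= 4: L-T = 18 → S
  i= 5: F-N = 18 → S
  i= 6: Q-I =  8 → I
  i= 7: L-T = 18 → S
  i= 8: L-T = 18 → S
  i= 9: L-D =  8 → I
  shifts repeat with period 3: ISS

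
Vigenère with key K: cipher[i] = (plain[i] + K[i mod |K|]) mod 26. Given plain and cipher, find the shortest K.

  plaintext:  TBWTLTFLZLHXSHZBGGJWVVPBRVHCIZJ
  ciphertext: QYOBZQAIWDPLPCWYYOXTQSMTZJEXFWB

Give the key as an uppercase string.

XXSIOXV

  i= 0: Q-T = 23 → X
  i= 1: Y-B = 23 → X
  i= 2: O-W = 18 → S
  i= 3: B-T =  8 → I
  i= 4: Z-L = 14 → O
  i= 5: Q-T = 23 → X
  i= 6: A-F = 21 → V
  i= 7: I-L = 23 → X
  i= 8: W-Z = 23 → X
  i= 9: D-L = 18 → S
  i=10: P-H =  8 → I
  i=11: L-X = 14 → O
  i=12: P-S = 23 → X
  i=13: C-H = 21 → V
  i=14: W-Z = 23 → X
  i=15: Y-B = 23 → X
  i=16: Y-G = 18 → S
  i=17: O-G =  8 → I
  i=18: X-J = 14 → O
  i=19: T-W = 23 → X
  i=20: Q-V = 21 → V
  i=21: S-V = 23 → X
  i=22: M-P = 23 → X
  i=23: T-B = 18 → S
  i=24: Z-R =  8 → I
  i=25: J-V = 14 → O
  i=26: E-H = 23 → X
  i=27: X-C = 21 → V
  i=28: F-I = 23 → X
  i=29: W-Z = 23 → X
  i=30: B-J = 18 → S
  shifts repeat with period 7: XXSIOXV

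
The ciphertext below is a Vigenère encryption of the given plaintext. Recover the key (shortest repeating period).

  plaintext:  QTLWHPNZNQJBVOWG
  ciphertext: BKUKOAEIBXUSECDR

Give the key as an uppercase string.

LRJOH

  i= 0: B-Q = 11 → L
  i= 1: K-T = 17 → R
  i= 2: U-L =  9 → J
  i= 3: K-W = 14 → O
  i= 4: O-H =  7 → H
  i= 5: A-P = 11 → L
  i= 6: E-N = 17 → R
  i= 7: I-Z =  9 → J
  i= 8: B-N = 14 → O
  i= 9: X-Q =  7 → H
  i=10: U-J = 11 → L
  i=11: S-B = 17 → R
  i=12: E-V =  9 → J
  i=13: C-O = 14 → O
  i=14: D-W =  7 → H
  i=15: R-G = 11 → L
  shifts repeat with period 5: LRJOH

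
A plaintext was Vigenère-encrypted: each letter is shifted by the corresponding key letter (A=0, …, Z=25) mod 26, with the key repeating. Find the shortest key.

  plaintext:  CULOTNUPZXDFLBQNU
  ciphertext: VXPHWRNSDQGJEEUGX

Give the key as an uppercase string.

TDE

  i= 0: V-C = 19 → T
  i= 1: X-U =  3 → D
  i= 2: P-L =  4 → E
  i= 3: H-O = 19 → T
  i= 4: W-T =  3 → D
  i= 5: R-N =  4 → E
  i= 6: N-U = 19 → T
  i= 7: S-P =  3 → D
  i= 8: D-Z =  4 → E
  i= 9: Q-X = 19 → T
  i=10: G-D =  3 → D
  i=11: J-F =  4 → E
  i=12: E-L = 19 → T
  i=13: E-B =  3 → D
  i=14: U-Q =  4 → E
  i=15: G-N = 19 → T
  i=16: X-U =  3 → D
  shifts repeat with period 3: TDE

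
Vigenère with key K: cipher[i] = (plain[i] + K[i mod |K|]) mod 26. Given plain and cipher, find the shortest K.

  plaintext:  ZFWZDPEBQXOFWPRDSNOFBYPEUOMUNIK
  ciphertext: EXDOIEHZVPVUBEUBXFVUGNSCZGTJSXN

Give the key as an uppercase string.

  i= 0: E-Z =  5 → F
  i= 1: X-F = 18 → S
  i= 2: D-W =  7 → H
  i= 3: O-Z = 15 → P
  i= 4: I-D =  5 → F
  i= 5: E-P = 15 → P
  i= 6: H-E =  3 → D
  i= 7: Z-B = 24 → Y
  i= 8: V-Q =  5 → F
  i= 9: P-X = 18 → S
  i=10: V-O =  7 → H
  i=11: U-F = 15 → P
  i=12: B-W =  5 → F
  i=13: E-P = 15 → P
  i=14: U-R =  3 → D
  i=15: B-D = 24 → Y
  i=16: X-S =  5 → F
  i=17: F-N = 18 → S
  i=18: V-O =  7 → H
  i=19: U-F = 15 → P
  i=20: G-B =  5 → F
  i=21: N-Y = 15 → P
  i=22: S-P =  3 → D
  i=23: C-E = 24 → Y
  i=24: Z-U =  5 → F
  i=25: G-O = 18 → S
  i=26: T-M =  7 → H
  i=27: J-U = 15 → P
  i=28: S-N =  5 → F
  i=29: X-I = 15 → P
  i=30: N-K =  3 → D
  shifts repeat with period 8: FSHPFPDY

FSHPFPDY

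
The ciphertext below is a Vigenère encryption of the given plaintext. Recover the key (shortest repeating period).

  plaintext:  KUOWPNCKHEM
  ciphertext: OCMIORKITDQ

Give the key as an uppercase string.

  i= 0: O-K =  4 → E
  i= 1: C-U =  8 → I
  i= 2: M-O = 24 → Y
  i= 3: I-W = 12 → M
  i= 4: O-P = 25 → Z
  i= 5: R-N =  4 → E
  i= 6: K-C =  8 → I
  i= 7: I-K = 24 → Y
  i= 8: T-H = 12 → M
  i= 9: D-E = 25 → Z
  i=10: Q-M =  4 → E
  shifts repeat with period 5: EIYMZ

EIYMZ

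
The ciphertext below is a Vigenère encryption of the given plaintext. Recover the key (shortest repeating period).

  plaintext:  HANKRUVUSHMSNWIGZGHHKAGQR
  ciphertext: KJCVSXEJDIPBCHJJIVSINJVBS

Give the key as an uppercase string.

DJPLB

  i= 0: K-H =  3 → D
  i= 1: J-A =  9 → J
  i= 2: C-N = 15 → P
  i= 3: V-K = 11 → L
  i= 4: S-R =  1 → B
  i= 5: X-U =  3 → D
  i= 6: E-V =  9 → J
  i= 7: J-U = 15 → P
  i= 8: D-S = 11 → L
  i= 9: I-H =  1 → B
  i=10: P-M =  3 → D
  i=11: B-S =  9 → J
  i=12: C-N = 15 → P
  i=13: H-W = 11 → L
  i=14: J-I =  1 → B
  i=15: J-G =  3 → D
  i=16: I-Z =  9 → J
  i=17: V-G = 15 → P
  i=18: S-H = 11 → L
  i=19: I-H =  1 → B
  i=20: N-K =  3 → D
  i=21: J-A =  9 → J
  i=22: V-G = 15 → P
  i=23: B-Q = 11 → L
  i=24: S-R =  1 → B
  shifts repeat with period 5: DJPLB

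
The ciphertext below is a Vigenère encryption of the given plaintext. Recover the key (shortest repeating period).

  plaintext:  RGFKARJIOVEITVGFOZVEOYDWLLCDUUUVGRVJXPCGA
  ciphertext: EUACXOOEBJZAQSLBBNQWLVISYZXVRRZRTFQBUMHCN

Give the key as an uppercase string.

NOVSXXFW

  i= 0: E-R = 13 → N
  i= 1: U-G = 14 → O
  i= 2: A-F = 21 → V
  i= 3: C-K = 18 → S
  i= 4: X-A = 23 → X
  i= 5: O-R = 23 → X
  i= 6: O-J =  5 → F
  i= 7: E-I = 22 → W
  i= 8: B-O = 13 → N
  i= 9: J-V = 14 → O
  i=10: Z-E = 21 → V
  i=11: A-I = 18 → S
  i=12: Q-T = 23 → X
  i=13: S-V = 23 → X
  i=14: L-G =  5 → F
  i=15: B-F = 22 → W
  i=16: B-O = 13 → N
  i=17: N-Z = 14 → O
  i=18: Q-V = 21 → V
  i=19: W-E = 18 → S
  i=20: L-O = 23 → X
  i=21: V-Y = 23 → X
  i=22: I-D =  5 → F
  i=23: S-W = 22 → W
  i=24: Y-L = 13 → N
  i=25: Z-L = 14 → O
  i=26: X-C = 21 → V
  i=27: V-D = 18 → S
  i=28: R-U = 23 → X
  i=29: R-U = 23 → X
  i=30: Z-U =  5 → F
  i=31: R-V = 22 → W
  i=32: T-G = 13 → N
  i=33: F-R = 14 → O
  i=34: Q-V = 21 → V
  i=35: B-J = 18 → S
  i=36: U-X = 23 → X
  i=37: M-P = 23 → X
  i=38: H-C =  5 → F
  i=39: C-G = 22 → W
  i=40: N-A = 13 → N
  shifts repeat with period 8: NOVSXXFW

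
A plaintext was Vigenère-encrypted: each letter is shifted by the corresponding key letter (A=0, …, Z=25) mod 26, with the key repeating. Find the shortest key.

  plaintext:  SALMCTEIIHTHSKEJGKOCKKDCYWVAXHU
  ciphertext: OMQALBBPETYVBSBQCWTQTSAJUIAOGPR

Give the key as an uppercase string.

WMFOJIXH

  i= 0: O-S = 22 → W
  i= 1: M-A = 12 → M
  i= 2: Q-L =  5 → F
  i= 3: A-M = 14 → O
  i= 4: L-C =  9 → J
  i= 5: B-T =  8 → I
  i= 6: B-E = 23 → X
  i= 7: P-I =  7 → H
  i= 8: E-I = 22 → W
  i= 9: T-H = 12 → M
  i=10: Y-T =  5 → F
  i=11: V-H = 14 → O
  i=12: B-S =  9 → J
  i=13: S-K =  8 → I
  i=14: B-E = 23 → X
  i=15: Q-J =  7 → H
  i=16: C-G = 22 → W
  i=17: W-K = 12 → M
  i=18: T-O =  5 → F
  i=19: Q-C = 14 → O
  i=20: T-K =  9 → J
  i=21: S-K =  8 → I
  i=22: A-D = 23 → X
  i=23: J-C =  7 → H
  i=24: U-Y = 22 → W
  i=25: I-W = 12 → M
  i=26: A-V =  5 → F
  i=27: O-A = 14 → O
  i=28: G-X =  9 → J
  i=29: P-H =  8 → I
  i=30: R-U = 23 → X
  shifts repeat with period 8: WMFOJIXH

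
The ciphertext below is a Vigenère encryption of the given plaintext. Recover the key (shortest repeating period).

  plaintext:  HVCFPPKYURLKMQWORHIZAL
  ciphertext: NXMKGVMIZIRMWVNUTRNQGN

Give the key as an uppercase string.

GCKFR

  i= 0: N-H =  6 → G
  i= 1: X-V =  2 → C
  i= 2: M-C = 10 → K
  i= 3: K-F =  5 → F
  i= 4: G-P = 17 → R
  i= 5: V-P =  6 → G
  i= 6: M-K =  2 → C
  i= 7: I-Y = 10 → K
  i= 8: Z-U =  5 → F
  i= 9: I-R = 17 → R
  i=10: R-L =  6 → G
  i=11: M-K =  2 → C
  i=12: W-M = 10 → K
  i=13: V-Q =  5 → F
  i=14: N-W = 17 → R
  i=15: U-O =  6 → G
  i=16: T-R =  2 → C
  i=17: R-H = 10 → K
  i=18: N-I =  5 → F
  i=19: Q-Z = 17 → R
  i=20: G-A =  6 → G
  i=21: N-L =  2 → C
  shifts repeat with period 5: GCKFR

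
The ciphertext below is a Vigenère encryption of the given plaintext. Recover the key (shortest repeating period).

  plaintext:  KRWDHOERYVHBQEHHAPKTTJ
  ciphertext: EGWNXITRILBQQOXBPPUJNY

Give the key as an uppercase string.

UPAKQ

  i= 0: E-K = 20 → U
  i= 1: G-R = 15 → P
  i= 2: W-W =  0 → A
  i= 3: N-D = 10 → K
  i= 4: X-H = 16 → Q
  i= 5: I-O = 20 → U
  i= 6: T-E = 15 → P
  i= 7: R-R =  0 → A
  i= 8: I-Y = 10 → K
  i= 9: L-V = 16 → Q
  i=10: B-H = 20 → U
  i=11: Q-B = 15 → P
  i=12: Q-Q =  0 → A
  i=13: O-E = 10 → K
  i=14: X-H = 16 → Q
  i=15: B-H = 20 → U
  i=16: P-A = 15 → P
  i=17: P-P =  0 → A
  i=18: U-K = 10 → K
  i=19: J-T = 16 → Q
  i=20: N-T = 20 → U
  i=21: Y-J = 15 → P
  shifts repeat with period 5: UPAKQ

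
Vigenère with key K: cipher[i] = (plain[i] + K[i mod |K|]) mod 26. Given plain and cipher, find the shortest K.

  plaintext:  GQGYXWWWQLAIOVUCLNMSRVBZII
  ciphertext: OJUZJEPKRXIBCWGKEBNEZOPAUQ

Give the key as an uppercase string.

ITOBM

  i= 0: O-G =  8 → I
  i= 1: J-Q = 19 → T
  i= 2: U-G = 14 → O
  i= 3: Z-Y =  1 → B
  i= 4: J-X = 12 → M
  i= 5: E-W =  8 → I
  i= 6: P-W = 19 → T
  i= 7: K-W = 14 → O
  i= 8: R-Q =  1 → B
  i= 9: X-L = 12 → M
  i=10: I-A =  8 → I
  i=11: B-I = 19 → T
  i=12: C-O = 14 → O
  i=13: W-V =  1 → B
  i=14: G-U = 12 → M
  i=15: K-C =  8 → I
  i=16: E-L = 19 → T
  i=17: B-N = 14 → O
  i=18: N-M =  1 → B
  i=19: E-S = 12 → M
  i=20: Z-R =  8 → I
  i=21: O-V = 19 → T
  i=22: P-B = 14 → O
  i=23: A-Z =  1 → B
  i=24: U-I = 12 → M
  i=25: Q-I =  8 → I
  shifts repeat with period 5: ITOBM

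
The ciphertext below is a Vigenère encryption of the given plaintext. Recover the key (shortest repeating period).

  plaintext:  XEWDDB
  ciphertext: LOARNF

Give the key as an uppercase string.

OKE

  i= 0: L-X = 14 → O
  i= 1: O-E = 10 → K
  i= 2: A-W =  4 → E
  i= 3: R-D = 14 → O
  i= 4: N-D = 10 → K
  i= 5: F-B =  4 → E
  shifts repeat with period 3: OKE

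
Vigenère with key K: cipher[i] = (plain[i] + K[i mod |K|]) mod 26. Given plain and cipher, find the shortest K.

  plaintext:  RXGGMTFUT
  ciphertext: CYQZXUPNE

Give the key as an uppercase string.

LBKT

  i= 0: C-R = 11 → L
  i= 1: Y-X =  1 → B
  i= 2: Q-G = 10 → K
  i= 3: Z-G = 19 → T
  i= 4: X-M = 11 → L
  i= 5: U-T =  1 → B
  i= 6: P-F = 10 → K
  i= 7: N-U = 19 → T
  i= 8: E-T = 11 → L
  shifts repeat with period 4: LBKT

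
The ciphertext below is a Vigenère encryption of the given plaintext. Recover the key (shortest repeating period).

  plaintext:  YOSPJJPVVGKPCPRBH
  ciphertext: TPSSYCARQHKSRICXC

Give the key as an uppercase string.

VBADPTLW

  i= 0: T-Y = 21 → V
  i= 1: P-O =  1 → B
  i= 2: S-S =  0 → A
  i= 3: S-P =  3 → D
  i= 4: Y-J = 15 → P
  i= 5: C-J = 19 → T
  i= 6: A-P = 11 → L
  i= 7: R-V = 22 → W
  i= 8: Q-V = 21 → V
  i= 9: H-G =  1 → B
  i=10: K-K =  0 → A
  i=11: S-P =  3 → D
  i=12: R-C = 15 → P
  i=13: I-P = 19 → T
  i=14: C-R = 11 → L
  i=15: X-B = 22 → W
  i=16: C-H = 21 → V
  shifts repeat with period 8: VBADPTLW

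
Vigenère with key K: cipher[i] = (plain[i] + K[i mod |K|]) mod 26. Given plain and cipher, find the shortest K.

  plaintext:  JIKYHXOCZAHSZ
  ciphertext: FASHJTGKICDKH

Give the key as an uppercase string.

  i= 0: F-J = 22 → W
  i= 1: A-I = 18 → S
  i= 2: S-K =  8 → I
  i= 3: H-Y =  9 → J
  i= 4: J-H =  2 → C
  i= 5: T-X = 22 → W
  i= 6: G-O = 18 → S
  i= 7: K-C =  8 → I
  i= 8: I-Z =  9 → J
  i= 9: C-A =  2 → C
  i=10: D-H = 22 → W
  i=11: K-S = 18 → S
  i=12: H-Z =  8 → I
  shifts repeat with period 5: WSIJC

WSIJC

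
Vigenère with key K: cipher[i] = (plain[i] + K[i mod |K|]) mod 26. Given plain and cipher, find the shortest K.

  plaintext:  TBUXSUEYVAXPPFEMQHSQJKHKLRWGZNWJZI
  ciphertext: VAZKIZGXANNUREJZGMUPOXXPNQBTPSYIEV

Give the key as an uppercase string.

  i= 0: V-T =  2 → C
  i= 1: A-B = 25 → Z
  i= 2: Z-U =  5 → F
  i= 3: K-X = 13 → N
  i= 4: I-S = 16 → Q
  i= 5: Z-U =  5 → F
  i= 6: G-E =  2 → C
  i= 7: X-Y = 25 → Z
  i= 8: A-V =  5 → F
  i= 9: N-A = 13 → N
  i=10: N-X = 16 → Q
  i=11: U-P =  5 → F
  i=12: R-P =  2 → C
  i=13: E-F = 25 → Z
  i=14: J-E =  5 → F
  i=15: Z-M = 13 → N
  i=16: G-Q = 16 → Q
  i=17: M-H =  5 → F
  i=18: U-S =  2 → C
  i=19: P-Q = 25 → Z
  i=20: O-J =  5 → F
  i=21: X-K = 13 → N
  i=22: X-H = 16 → Q
  i=23: P-K =  5 → F
  i=24: N-L =  2 → C
  i=25: Q-R = 25 → Z
  i=26: B-W =  5 → F
  i=27: T-G = 13 → N
  i=28: P-Z = 16 → Q
  i=29: S-N =  5 → F
  i=30: Y-W =  2 → C
  i=31: I-J = 25 → Z
  i=32: E-Z =  5 → F
  i=33: V-I = 13 → N
  shifts repeat with period 6: CZFNQF

CZFNQF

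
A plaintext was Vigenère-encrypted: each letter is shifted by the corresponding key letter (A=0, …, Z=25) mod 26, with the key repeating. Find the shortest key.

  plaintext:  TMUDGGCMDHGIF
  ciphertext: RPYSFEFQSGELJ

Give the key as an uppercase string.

YDEPZ

  i= 0: R-T = 24 → Y
  i= 1: P-M =  3 → D
  i= 2: Y-U =  4 → E
  i= 3: S-D = 15 → P
  i= 4: F-G = 25 → Z
  i= 5: E-G = 24 → Y
  i= 6: F-C =  3 → D
  i= 7: Q-M =  4 → E
  i= 8: S-D = 15 → P
  i= 9: G-H = 25 → Z
  i=10: E-G = 24 → Y
  i=11: L-I =  3 → D
  i=12: J-F =  4 → E
  shifts repeat with period 5: YDEPZ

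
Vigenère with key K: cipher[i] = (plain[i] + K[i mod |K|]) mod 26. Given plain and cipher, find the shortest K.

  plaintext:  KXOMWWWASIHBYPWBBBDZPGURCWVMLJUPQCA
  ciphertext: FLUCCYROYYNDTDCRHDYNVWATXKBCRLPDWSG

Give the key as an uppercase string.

  i= 0: F-K = 21 → V
  i= 1: L-X = 14 → O
  i= 2: U-O =  6 → G
  i= 3: C-M = 16 → Q
  i= 4: C-W =  6 → G
  i= 5: Y-W =  2 → C
  i= 6: R-W = 21 → V
  i= 7: O-A = 14 → O
  i= 8: Y-S =  6 → G
  i= 9: Y-I = 16 → Q
  i=10: N-H =  6 → G
  i=11: D-B =  2 → C
  i=12: T-Y = 21 → V
  i=13: D-P = 14 → O
  i=14: C-W =  6 → G
  i=15: R-B = 16 → Q
  i=16: H-B =  6 → G
  i=17: D-B =  2 → C
  i=18: Y-D = 21 → V
  i=19: N-Z = 14 → O
  i=20: V-P =  6 → G
  i=21: W-G = 16 → Q
  i=22: A-U =  6 → G
  i=23: T-R =  2 → C
  i=24: X-C = 21 → V
  i=25: K-W = 14 → O
  i=26: B-V =  6 → G
  i=27: C-M = 16 → Q
  i=28: R-L =  6 → G
  i=29: L-J =  2 → C
  i=30: P-U = 21 → V
  i=31: D-P = 14 → O
  i=32: W-Q =  6 → G
  i=33: S-C = 16 → Q
  i=34: G-A =  6 → G
  shifts repeat with period 6: VOGQGC

VOGQGC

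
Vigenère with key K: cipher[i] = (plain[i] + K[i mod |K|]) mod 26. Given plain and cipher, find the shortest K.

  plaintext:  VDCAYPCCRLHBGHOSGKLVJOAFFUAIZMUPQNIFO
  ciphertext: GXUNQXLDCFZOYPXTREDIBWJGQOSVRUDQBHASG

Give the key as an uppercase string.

  i= 0: G-V = 11 → L
  i= 1: X-D = 20 → U
  i= 2: U-C = 18 → S
  i= 3: N-A = 13 → N
  i= 4: Q-Y = 18 → S
  i= 5: X-P =  8 → I
  i= 6: L-C =  9 → J
  i= 7: D-C =  1 → B
  i= 8: C-R = 11 → L
  i= 9: F-L = 20 → U
  i=10: Z-H = 18 → S
  i=11: O-B = 13 → N
  i=12: Y-G = 18 → S
  i=13: P-H =  8 → I
  i=14: X-O =  9 → J
  i=15: T-S =  1 → B
  i=16: R-G = 11 → L
  i=17: E-K = 20 → U
  i=18: D-L = 18 → S
  i=19: I-V = 13 → N
  i=20: B-J = 18 → S
  i=21: W-O =  8 → I
  i=22: J-A =  9 → J
  i=23: G-F =  1 → B
  i=24: Q-F = 11 → L
  i=25: O-U = 20 → U
  i=26: S-A = 18 → S
  i=27: V-I = 13 → N
  i=28: R-Z = 18 → S
  i=29: U-M =  8 → I
  i=30: D-U =  9 → J
  i=31: Q-P =  1 → B
  i=32: B-Q = 11 → L
  i=33: H-N = 20 → U
  i=34: A-I = 18 → S
  i=35: S-F = 13 → N
  i=36: G-O = 18 → S
  shifts repeat with period 8: LUSNSIJB

LUSNSIJB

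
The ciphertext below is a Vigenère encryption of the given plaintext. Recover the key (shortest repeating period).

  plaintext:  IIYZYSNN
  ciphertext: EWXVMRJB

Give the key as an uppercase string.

WOZ

  i= 0: E-I = 22 → W
  i= 1: W-I = 14 → O
  i= 2: X-Y = 25 → Z
  i= 3: V-Z = 22 → W
  i= 4: M-Y = 14 → O
  i= 5: R-S = 25 → Z
  i= 6: J-N = 22 → W
  i= 7: B-N = 14 → O
  shifts repeat with period 3: WOZ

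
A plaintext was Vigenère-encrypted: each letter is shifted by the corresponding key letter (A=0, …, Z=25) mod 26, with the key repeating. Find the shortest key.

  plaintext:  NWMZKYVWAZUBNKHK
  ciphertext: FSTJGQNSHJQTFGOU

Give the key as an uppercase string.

SWHKWS

  i= 0: F-N = 18 → S
  i= 1: S-W = 22 → W
  i= 2: T-M =  7 → H
  i= 3: J-Z = 10 → K
  i= 4: G-K = 22 → W
  i= 5: Q-Y = 18 → S
  i= 6: N-V = 18 → S
  i= 7: S-W = 22 → W
  i= 8: H-A =  7 → H
  i= 9: J-Z = 10 → K
  i=10: Q-U = 22 → W
  i=11: T-B = 18 → S
  i=12: F-N = 18 → S
  i=13: G-K = 22 → W
  i=14: O-H =  7 → H
  i=15: U-K = 10 → K
  shifts repeat with period 6: SWHKWS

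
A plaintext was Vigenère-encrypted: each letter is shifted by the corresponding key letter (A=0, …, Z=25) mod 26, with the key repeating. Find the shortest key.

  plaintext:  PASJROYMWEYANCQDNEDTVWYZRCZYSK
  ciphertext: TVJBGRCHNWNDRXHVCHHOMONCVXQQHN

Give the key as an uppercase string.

EVRSPD

  i= 0: T-P =  4 → E
  i= 1: V-A = 21 → V
  i= 2: J-S = 17 → R
  i= 3: B-J = 18 → S
  i= 4: G-R = 15 → P
  i= 5: R-O =  3 → D
  i= 6: C-Y =  4 → E
  i= 7: H-M = 21 → V
  i= 8: N-W = 17 → R
  i= 9: W-E = 18 → S
  i=10: N-Y = 15 → P
  i=11: D-A =  3 → D
  i=12: R-N =  4 → E
  i=13: X-C = 21 → V
  i=14: H-Q = 17 → R
  i=15: V-D = 18 → S
  i=16: C-N = 15 → P
  i=17: H-E =  3 → D
  i=18: H-D =  4 → E
  i=19: O-T = 21 → V
  i=20: M-V = 17 → R
  i=21: O-W = 18 → S
  i=22: N-Y = 15 → P
  i=23: C-Z =  3 → D
  i=24: V-R =  4 → E
  i=25: X-C = 21 → V
  i=26: Q-Z = 17 → R
  i=27: Q-Y = 18 → S
  i=28: H-S = 15 → P
  i=29: N-K =  3 → D
  shifts repeat with period 6: EVRSPD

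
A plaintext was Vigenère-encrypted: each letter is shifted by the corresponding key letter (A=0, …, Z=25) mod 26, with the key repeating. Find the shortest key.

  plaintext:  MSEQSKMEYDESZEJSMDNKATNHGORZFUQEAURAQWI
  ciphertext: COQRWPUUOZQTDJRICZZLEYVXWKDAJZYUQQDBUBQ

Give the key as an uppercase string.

  i= 0: C-M = 16 → Q
  i= 1: O-S = 22 → W
  i= 2: Q-E = 12 → M
  i= 3: R-Q =  1 → B
  i= 4: W-S =  4 → E
  i= 5: P-K =  5 → F
  i= 6: U-M =  8 → I
  i= 7: U-E = 16 → Q
  i= 8: O-Y = 16 → Q
  i= 9: Z-D = 22 → W
  i=10: Q-E = 12 → M
  i=11: T-S =  1 → B
  i=12: D-Z =  4 → E
  i=13: J-E =  5 → F
  i=14: R-J =  8 → I
  i=15: I-S = 16 → Q
  i=16: C-M = 16 → Q
  i=17: Z-D = 22 → W
  i=18: Z-N = 12 → M
  i=19: L-K =  1 → B
  i=20: E-A =  4 → E
  i=21: Y-T =  5 → F
  i=22: V-N =  8 → I
  i=23: X-H = 16 → Q
  i=24: W-G = 16 → Q
  i=25: K-O = 22 → W
  i=26: D-R = 12 → M
  i=27: A-Z =  1 → B
  i=28: J-F =  4 → E
  i=29: Z-U =  5 → F
  i=30: Y-Q =  8 → I
  i=31: U-E = 16 → Q
  i=32: Q-A = 16 → Q
  i=33: Q-U = 22 → W
  i=34: D-R = 12 → M
  i=35: B-A =  1 → B
  i=36: U-Q =  4 → E
  i=37: B-W =  5 → F
  i=38: Q-I =  8 → I
  shifts repeat with period 8: QWMBEFIQ

QWMBEFIQ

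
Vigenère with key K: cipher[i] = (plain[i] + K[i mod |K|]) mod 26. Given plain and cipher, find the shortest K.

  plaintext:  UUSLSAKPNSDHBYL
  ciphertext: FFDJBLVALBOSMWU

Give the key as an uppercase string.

  i= 0: F-U = 11 → L
  i= 1: F-U = 11 → L
  i= 2: D-S = 11 → L
  i= 3: J-L = 24 → Y
  i= 4: B-S =  9 → J
  i= 5: L-A = 11 → L
  i= 6: V-K = 11 → L
  i= 7: A-P = 11 → L
  i= 8: L-N = 24 → Y
  i= 9: B-S =  9 → J
  i=10: O-D = 11 → L
  i=11: S-H = 11 → L
  i=12: M-B = 11 → L
  i=13: W-Y = 24 → Y
  i=14: U-L =  9 → J
  shifts repeat with period 5: LLLYJ

LLLYJ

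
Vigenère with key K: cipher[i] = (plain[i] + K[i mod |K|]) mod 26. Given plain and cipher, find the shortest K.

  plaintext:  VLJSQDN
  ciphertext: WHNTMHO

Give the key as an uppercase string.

  i= 0: W-V =  1 → B
  i= 1: H-L = 22 → W
  i= 2: N-J =  4 → E
  i= 3: T-S =  1 → B
  i= 4: M-Q = 22 → W
  i= 5: H-D =  4 → E
  i= 6: O-N =  1 → B
  shifts repeat with period 3: BWE

BWE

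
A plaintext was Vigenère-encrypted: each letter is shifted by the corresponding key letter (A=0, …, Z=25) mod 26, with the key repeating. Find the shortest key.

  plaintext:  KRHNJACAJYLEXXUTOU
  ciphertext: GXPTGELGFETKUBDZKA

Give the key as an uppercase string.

WGIGXEJG

  i= 0: G-K = 22 → W
  i= 1: X-R =  6 → G
  i= 2: P-H =  8 → I
  i= 3: T-N =  6 → G
  i= 4: G-J = 23 → X
  i= 5: E-A =  4 → E
  i= 6: L-C =  9 → J
  i= 7: G-A =  6 → G
  i= 8: F-J = 22 → W
  i= 9: E-Y =  6 → G
  i=10: T-L =  8 → I
  i=11: K-E =  6 → G
  i=12: U-X = 23 → X
  i=13: B-X =  4 → E
  i=14: D-U =  9 → J
  i=15: Z-T =  6 → G
  i=16: K-O = 22 → W
  i=17: A-U =  6 → G
  shifts repeat with period 8: WGIGXEJG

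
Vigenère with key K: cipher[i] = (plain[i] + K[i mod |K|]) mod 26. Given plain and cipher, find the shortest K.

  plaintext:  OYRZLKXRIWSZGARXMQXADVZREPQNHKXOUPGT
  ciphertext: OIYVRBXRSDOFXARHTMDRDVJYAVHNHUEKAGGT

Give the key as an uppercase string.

AKHWGRA

  i= 0: O-O =  0 → A
  i= 1: I-Y = 10 → K
  i= 2: Y-R =  7 → H
  i= 3: V-Z = 22 → W
  i= 4: R-L =  6 → G
  i= 5: B-K = 17 → R
  i= 6: X-X =  0 → A
  i= 7: R-R =  0 → A
  i= 8: S-I = 10 → K
  i= 9: D-W =  7 → H
  i=10: O-S = 22 → W
  i=11: F-Z =  6 → G
  i=12: X-G = 17 → R
  i=13: A-A =  0 → A
  i=14: R-R =  0 → A
  i=15: H-X = 10 → K
  i=16: T-M =  7 → H
  i=17: M-Q = 22 → W
  i=18: D-X =  6 → G
  i=19: R-A = 17 → R
  i=20: D-D =  0 → A
  i=21: V-V =  0 → A
  i=22: J-Z = 10 → K
  i=23: Y-R =  7 → H
  i=24: A-E = 22 → W
  i=25: V-P =  6 → G
  i=26: H-Q = 17 → R
  i=27: N-N =  0 → A
  i=28: H-H =  0 → A
  i=29: U-K = 10 → K
  i=30: E-X =  7 → H
  i=31: K-O = 22 → W
  i=32: A-U =  6 → G
  i=33: G-P = 17 → R
  i=34: G-G =  0 → A
  i=35: T-T =  0 → A
  shifts repeat with period 7: AKHWGRA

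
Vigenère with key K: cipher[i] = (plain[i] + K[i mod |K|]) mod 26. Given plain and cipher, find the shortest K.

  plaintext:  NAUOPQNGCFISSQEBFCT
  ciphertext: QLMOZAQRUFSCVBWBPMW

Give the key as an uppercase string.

DLSAKK

  i= 0: Q-N =  3 → D
  i= 1: L-A = 11 → L
  i= 2: M-U = 18 → S
  i= 3: O-O =  0 → A
  i= 4: Z-P = 10 → K
  i= 5: A-Q = 10 → K
  i= 6: Q-N =  3 → D
  i= 7: R-G = 11 → L
  i= 8: U-C = 18 → S
  i= 9: F-F =  0 → A
  i=10: S-I = 10 → K
  i=11: C-S = 10 → K
  i=12: V-S =  3 → D
  i=13: B-Q = 11 → L
  i=14: W-E = 18 → S
  i=15: B-B =  0 → A
  i=16: P-F = 10 → K
  i=17: M-C = 10 → K
  i=18: W-T =  3 → D
  shifts repeat with period 6: DLSAKK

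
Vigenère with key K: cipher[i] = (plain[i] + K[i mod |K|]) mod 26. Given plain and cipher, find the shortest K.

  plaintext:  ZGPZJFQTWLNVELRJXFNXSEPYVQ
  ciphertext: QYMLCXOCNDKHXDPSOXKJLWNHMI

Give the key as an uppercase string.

RSXMTSYJ

  i= 0: Q-Z = 17 → R
  i= 1: Y-G = 18 → S
  i= 2: M-P = 23 → X
  i= 3: L-Z = 12 → M
  i= 4: C-J = 19 → T
  i= 5: X-F = 18 → S
  i= 6: O-Q = 24 → Y
  i= 7: C-T =  9 → J
  i= 8: N-W = 17 → R
  i= 9: D-L = 18 → S
  i=10: K-N = 23 → X
  i=11: H-V = 12 → M
  i=12: X-E = 19 → T
  i=13: D-L = 18 → S
  i=14: P-R = 24 → Y
  i=15: S-J =  9 → J
  i=16: O-X = 17 → R
  i=17: X-F = 18 → S
  i=18: K-N = 23 → X
  i=19: J-X = 12 → M
  i=20: L-S = 19 → T
  i=21: W-E = 18 → S
  i=22: N-P = 24 → Y
  i=23: H-Y =  9 → J
  i=24: M-V = 17 → R
  i=25: I-Q = 18 → S
  shifts repeat with period 8: RSXMTSYJ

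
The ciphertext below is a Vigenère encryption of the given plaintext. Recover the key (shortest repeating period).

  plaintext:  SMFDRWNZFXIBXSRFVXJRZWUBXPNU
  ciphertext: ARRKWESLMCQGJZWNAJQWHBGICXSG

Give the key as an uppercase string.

IFMHF

  i= 0: A-S =  8 → I
  i= 1: R-M =  5 → F
  i= 2: R-F = 12 → M
  i= 3: K-D =  7 → H
  i= 4: W-R =  5 → F
  i= 5: E-W =  8 → I
  i= 6: S-N =  5 → F
  i= 7: L-Z = 12 → M
  i= 8: M-F =  7 → H
  i= 9: C-X =  5 → F
  i=10: Q-I =  8 → I
  i=11: G-B =  5 → F
  i=12: J-X = 12 → M
  i=13: Z-S =  7 → H
  i=14: W-R =  5 → F
  i=15: N-F =  8 → I
  i=16: A-V =  5 → F
  i=17: J-X = 12 → M
  i=18: Q-J =  7 → H
  i=19: W-R =  5 → F
  i=20: H-Z =  8 → I
  i=21: B-W =  5 → F
  i=22: G-U = 12 → M
  i=23: I-B =  7 → H
  i=24: C-X =  5 → F
  i=25: X-P =  8 → I
  i=26: S-N =  5 → F
  i=27: G-U = 12 → M
  shifts repeat with period 5: IFMHF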